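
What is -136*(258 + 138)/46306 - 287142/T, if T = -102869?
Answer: 298318638/183209689 ≈ 1.6283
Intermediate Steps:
-136*(258 + 138)/46306 - 287142/T = -136*(258 + 138)/46306 - 287142/(-102869) = -136*396*(1/46306) - 287142*(-1/102869) = -53856*1/46306 + 287142/102869 = -26928/23153 + 287142/102869 = 298318638/183209689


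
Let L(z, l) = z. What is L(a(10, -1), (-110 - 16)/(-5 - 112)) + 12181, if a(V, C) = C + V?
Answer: 12190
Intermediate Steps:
L(a(10, -1), (-110 - 16)/(-5 - 112)) + 12181 = (-1 + 10) + 12181 = 9 + 12181 = 12190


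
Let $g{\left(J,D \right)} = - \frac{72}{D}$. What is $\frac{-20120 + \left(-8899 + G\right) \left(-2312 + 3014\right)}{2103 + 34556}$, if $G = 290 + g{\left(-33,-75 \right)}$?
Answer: $- \frac{151574102}{916475} \approx -165.39$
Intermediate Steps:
$G = \frac{7274}{25}$ ($G = 290 - \frac{72}{-75} = 290 - - \frac{24}{25} = 290 + \frac{24}{25} = \frac{7274}{25} \approx 290.96$)
$\frac{-20120 + \left(-8899 + G\right) \left(-2312 + 3014\right)}{2103 + 34556} = \frac{-20120 + \left(-8899 + \frac{7274}{25}\right) \left(-2312 + 3014\right)}{2103 + 34556} = \frac{-20120 - \frac{151071102}{25}}{36659} = \left(-20120 - \frac{151071102}{25}\right) \frac{1}{36659} = \left(- \frac{151574102}{25}\right) \frac{1}{36659} = - \frac{151574102}{916475}$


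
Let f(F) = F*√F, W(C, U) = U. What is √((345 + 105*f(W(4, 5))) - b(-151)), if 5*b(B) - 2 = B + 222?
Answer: √(8260 + 13125*√5)/5 ≈ 38.786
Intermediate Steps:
b(B) = 224/5 + B/5 (b(B) = ⅖ + (B + 222)/5 = ⅖ + (222 + B)/5 = ⅖ + (222/5 + B/5) = 224/5 + B/5)
f(F) = F^(3/2)
√((345 + 105*f(W(4, 5))) - b(-151)) = √((345 + 105*5^(3/2)) - (224/5 + (⅕)*(-151))) = √((345 + 105*(5*√5)) - (224/5 - 151/5)) = √((345 + 525*√5) - 1*73/5) = √((345 + 525*√5) - 73/5) = √(1652/5 + 525*√5)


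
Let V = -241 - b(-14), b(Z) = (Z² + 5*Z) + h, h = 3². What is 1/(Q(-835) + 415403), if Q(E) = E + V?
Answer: 1/414192 ≈ 2.4143e-6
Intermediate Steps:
h = 9
b(Z) = 9 + Z² + 5*Z (b(Z) = (Z² + 5*Z) + 9 = 9 + Z² + 5*Z)
V = -376 (V = -241 - (9 + (-14)² + 5*(-14)) = -241 - (9 + 196 - 70) = -241 - 1*135 = -241 - 135 = -376)
Q(E) = -376 + E (Q(E) = E - 376 = -376 + E)
1/(Q(-835) + 415403) = 1/((-376 - 835) + 415403) = 1/(-1211 + 415403) = 1/414192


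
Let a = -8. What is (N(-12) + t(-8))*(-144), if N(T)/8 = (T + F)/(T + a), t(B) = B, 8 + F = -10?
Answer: -576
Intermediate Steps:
F = -18 (F = -8 - 10 = -18)
N(T) = 8*(-18 + T)/(-8 + T) (N(T) = 8*((T - 18)/(T - 8)) = 8*((-18 + T)/(-8 + T)) = 8*(-18 + T)/(-8 + T))
(N(-12) + t(-8))*(-144) = (8*(-18 - 12)/(-8 - 12) - 8)*(-144) = (8*(-30)/(-20) - 8)*(-144) = (8*(-1/20)*(-30) - 8)*(-144) = (12 - 8)*(-144) = 4*(-144) = -576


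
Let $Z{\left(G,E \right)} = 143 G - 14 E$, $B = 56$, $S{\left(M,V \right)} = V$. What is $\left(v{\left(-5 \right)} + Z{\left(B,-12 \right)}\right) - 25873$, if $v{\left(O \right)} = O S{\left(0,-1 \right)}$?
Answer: $-17692$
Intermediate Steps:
$v{\left(O \right)} = - O$ ($v{\left(O \right)} = O \left(-1\right) = - O$)
$Z{\left(G,E \right)} = - 14 E + 143 G$
$\left(v{\left(-5 \right)} + Z{\left(B,-12 \right)}\right) - 25873 = \left(\left(-1\right) \left(-5\right) + \left(\left(-14\right) \left(-12\right) + 143 \cdot 56\right)\right) - 25873 = \left(5 + \left(168 + 8008\right)\right) - 25873 = \left(5 + 8176\right) - 25873 = 8181 - 25873 = -17692$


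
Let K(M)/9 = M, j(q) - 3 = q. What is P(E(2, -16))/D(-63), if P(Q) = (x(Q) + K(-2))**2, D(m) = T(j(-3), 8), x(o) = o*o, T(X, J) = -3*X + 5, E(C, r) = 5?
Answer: 49/5 ≈ 9.8000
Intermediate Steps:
j(q) = 3 + q
K(M) = 9*M
T(X, J) = 5 - 3*X
x(o) = o**2
D(m) = 5 (D(m) = 5 - 3*(3 - 3) = 5 - 3*0 = 5 + 0 = 5)
P(Q) = (-18 + Q**2)**2 (P(Q) = (Q**2 + 9*(-2))**2 = (Q**2 - 18)**2 = (-18 + Q**2)**2)
P(E(2, -16))/D(-63) = (-18 + 5**2)**2/5 = (-18 + 25)**2*(1/5) = 7**2*(1/5) = 49*(1/5) = 49/5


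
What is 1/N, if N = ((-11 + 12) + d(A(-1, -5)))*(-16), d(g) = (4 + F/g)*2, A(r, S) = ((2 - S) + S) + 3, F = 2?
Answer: -5/784 ≈ -0.0063775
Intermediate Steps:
A(r, S) = 5 (A(r, S) = 2 + 3 = 5)
d(g) = 8 + 4/g (d(g) = (4 + 2/g)*2 = 8 + 4/g)
N = -784/5 (N = ((-11 + 12) + (8 + 4/5))*(-16) = (1 + (8 + 4*(1/5)))*(-16) = (1 + (8 + 4/5))*(-16) = (1 + 44/5)*(-16) = (49/5)*(-16) = -784/5 ≈ -156.80)
1/N = 1/(-784/5) = -5/784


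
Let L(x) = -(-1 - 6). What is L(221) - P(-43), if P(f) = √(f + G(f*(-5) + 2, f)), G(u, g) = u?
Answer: 7 - √174 ≈ -6.1909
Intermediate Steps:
L(x) = 7 (L(x) = -1*(-7) = 7)
P(f) = √(2 - 4*f) (P(f) = √(f + (f*(-5) + 2)) = √(f + (-5*f + 2)) = √(f + (2 - 5*f)) = √(2 - 4*f))
L(221) - P(-43) = 7 - √(2 - 4*(-43)) = 7 - √(2 + 172) = 7 - √174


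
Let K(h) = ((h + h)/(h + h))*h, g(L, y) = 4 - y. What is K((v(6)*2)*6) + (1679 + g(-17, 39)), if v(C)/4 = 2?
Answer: 1740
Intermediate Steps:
v(C) = 8 (v(C) = 4*2 = 8)
K(h) = h (K(h) = ((2*h)/((2*h)))*h = ((2*h)*(1/(2*h)))*h = 1*h = h)
K((v(6)*2)*6) + (1679 + g(-17, 39)) = (8*2)*6 + (1679 + (4 - 1*39)) = 16*6 + (1679 + (4 - 39)) = 96 + (1679 - 35) = 96 + 1644 = 1740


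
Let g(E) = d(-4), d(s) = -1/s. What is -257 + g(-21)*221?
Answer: -807/4 ≈ -201.75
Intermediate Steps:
g(E) = ¼ (g(E) = -1/(-4) = -1*(-¼) = ¼)
-257 + g(-21)*221 = -257 + (¼)*221 = -257 + 221/4 = -807/4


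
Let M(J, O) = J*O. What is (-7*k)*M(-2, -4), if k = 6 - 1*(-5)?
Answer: -616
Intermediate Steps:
k = 11 (k = 6 + 5 = 11)
(-7*k)*M(-2, -4) = (-7*11)*(-2*(-4)) = -77*8 = -616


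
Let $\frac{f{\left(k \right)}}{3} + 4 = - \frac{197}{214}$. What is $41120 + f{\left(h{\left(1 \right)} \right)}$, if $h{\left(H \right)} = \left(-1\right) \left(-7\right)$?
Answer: $\frac{8796521}{214} \approx 41105.0$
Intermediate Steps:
$h{\left(H \right)} = 7$
$f{\left(k \right)} = - \frac{3159}{214}$ ($f{\left(k \right)} = -12 + 3 \left(- \frac{197}{214}\right) = -12 - \frac{591}{214} = - \frac{3159}{214}$)
$41120 + f{\left(h{\left(1 \right)} \right)} = 41120 - \frac{3159}{214} = \frac{8796521}{214}$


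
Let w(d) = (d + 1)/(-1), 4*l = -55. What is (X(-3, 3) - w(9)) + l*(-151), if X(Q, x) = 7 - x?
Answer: 8361/4 ≈ 2090.3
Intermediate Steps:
l = -55/4 (l = (¼)*(-55) = -55/4 ≈ -13.750)
w(d) = -1 - d (w(d) = (1 + d)*(-1) = -1 - d)
(X(-3, 3) - w(9)) + l*(-151) = ((7 - 1*3) - (-1 - 1*9)) - 55/4*(-151) = ((7 - 3) - (-1 - 9)) + 8305/4 = (4 - 1*(-10)) + 8305/4 = (4 + 10) + 8305/4 = 14 + 8305/4 = 8361/4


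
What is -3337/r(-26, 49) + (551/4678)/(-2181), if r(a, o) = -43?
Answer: 34046446273/438716874 ≈ 77.605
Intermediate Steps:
-3337/r(-26, 49) + (551/4678)/(-2181) = -3337/(-43) + (551/4678)/(-2181) = -3337*(-1/43) + (551*(1/4678))*(-1/2181) = 3337/43 + (551/4678)*(-1/2181) = 3337/43 - 551/10202718 = 34046446273/438716874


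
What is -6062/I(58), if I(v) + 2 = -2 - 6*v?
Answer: 3031/176 ≈ 17.222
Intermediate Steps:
I(v) = -4 - 6*v (I(v) = -2 + (-2 - 6*v) = -4 - 6*v)
-6062/I(58) = -6062/(-4 - 6*58) = -6062/(-4 - 348) = -6062/(-352) = -6062*(-1/352) = 3031/176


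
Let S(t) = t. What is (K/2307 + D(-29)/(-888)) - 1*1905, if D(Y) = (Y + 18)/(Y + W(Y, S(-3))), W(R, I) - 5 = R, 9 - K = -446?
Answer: -22979680633/12064072 ≈ -1904.8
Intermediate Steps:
K = 455 (K = 9 - 1*(-446) = 9 + 446 = 455)
W(R, I) = 5 + R
D(Y) = (18 + Y)/(5 + 2*Y) (D(Y) = (Y + 18)/(Y + (5 + Y)) = (18 + Y)/(5 + 2*Y))
(K/2307 + D(-29)/(-888)) - 1*1905 = (455/2307 + ((18 - 29)/(5 + 2*(-29)))/(-888)) - 1*1905 = (455*(1/2307) + (-11/(5 - 58))*(-1/888)) - 1905 = (455/2307 + (-11/(-53))*(-1/888)) - 1905 = (455/2307 - 1/53*(-11)*(-1/888)) - 1905 = (455/2307 + (11/53)*(-1/888)) - 1905 = (455/2307 - 11/47064) - 1905 = 2376527/12064072 - 1905 = -22979680633/12064072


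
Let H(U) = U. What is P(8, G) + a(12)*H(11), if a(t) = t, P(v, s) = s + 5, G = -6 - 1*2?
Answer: 129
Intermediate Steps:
G = -8 (G = -6 - 2 = -8)
P(v, s) = 5 + s
P(8, G) + a(12)*H(11) = (5 - 8) + 12*11 = -3 + 132 = 129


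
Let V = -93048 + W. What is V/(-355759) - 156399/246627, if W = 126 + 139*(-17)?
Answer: -630205846/1720387743 ≈ -0.36632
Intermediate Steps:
W = -2237 (W = 126 - 2363 = -2237)
V = -95285 (V = -93048 - 2237 = -95285)
V/(-355759) - 156399/246627 = -95285/(-355759) - 156399/246627 = -95285*(-1/355759) - 156399*1/246627 = 5605/20927 - 52133/82209 = -630205846/1720387743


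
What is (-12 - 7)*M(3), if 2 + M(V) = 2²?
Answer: -38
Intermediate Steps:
M(V) = 2 (M(V) = -2 + 2² = -2 + 4 = 2)
(-12 - 7)*M(3) = (-12 - 7)*2 = -19*2 = -38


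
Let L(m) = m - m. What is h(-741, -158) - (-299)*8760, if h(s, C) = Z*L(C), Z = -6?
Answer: 2619240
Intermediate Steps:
L(m) = 0
h(s, C) = 0 (h(s, C) = -6*0 = 0)
h(-741, -158) - (-299)*8760 = 0 - (-299)*8760 = 0 - 1*(-2619240) = 0 + 2619240 = 2619240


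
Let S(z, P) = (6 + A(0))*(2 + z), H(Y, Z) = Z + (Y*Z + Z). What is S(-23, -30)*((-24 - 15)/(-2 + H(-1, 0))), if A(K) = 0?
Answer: -2457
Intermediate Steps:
H(Y, Z) = 2*Z + Y*Z (H(Y, Z) = Z + (Z + Y*Z) = 2*Z + Y*Z)
S(z, P) = 12 + 6*z (S(z, P) = (6 + 0)*(2 + z) = 6*(2 + z) = 12 + 6*z)
S(-23, -30)*((-24 - 15)/(-2 + H(-1, 0))) = (12 + 6*(-23))*((-24 - 15)/(-2 + 0*(2 - 1))) = (12 - 138)*(-39/(-2 + 0*1)) = -(-4914)/(-2 + 0) = -(-4914)/(-2) = -(-4914)*(-1)/2 = -126*39/2 = -2457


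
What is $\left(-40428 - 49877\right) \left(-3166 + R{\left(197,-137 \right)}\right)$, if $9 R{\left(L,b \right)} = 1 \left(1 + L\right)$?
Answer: $283918920$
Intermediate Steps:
$R{\left(L,b \right)} = \frac{1}{9} + \frac{L}{9}$ ($R{\left(L,b \right)} = \frac{1 \left(1 + L\right)}{9} = \frac{1 + L}{9} = \frac{1}{9} + \frac{L}{9}$)
$\left(-40428 - 49877\right) \left(-3166 + R{\left(197,-137 \right)}\right) = \left(-40428 - 49877\right) \left(-3166 + \left(\frac{1}{9} + \frac{1}{9} \cdot 197\right)\right) = - 90305 \left(-3166 + \left(\frac{1}{9} + \frac{197}{9}\right)\right) = - 90305 \left(-3166 + 22\right) = \left(-90305\right) \left(-3144\right) = 283918920$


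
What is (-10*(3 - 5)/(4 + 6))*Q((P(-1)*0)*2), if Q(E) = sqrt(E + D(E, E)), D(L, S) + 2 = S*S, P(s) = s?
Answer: 2*I*sqrt(2) ≈ 2.8284*I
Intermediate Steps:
D(L, S) = -2 + S**2 (D(L, S) = -2 + S*S = -2 + S**2)
Q(E) = sqrt(-2 + E + E**2) (Q(E) = sqrt(E + (-2 + E**2)) = sqrt(-2 + E + E**2))
(-10*(3 - 5)/(4 + 6))*Q((P(-1)*0)*2) = (-10*(3 - 5)/(4 + 6))*sqrt(-2 - 1*0*2 + (-1*0*2)**2) = (-(-20)/10)*sqrt(-2 + 0*2 + (0*2)**2) = (-(-20)/10)*sqrt(-2 + 0 + 0**2) = (-10*(-1/5))*sqrt(-2 + 0 + 0) = 2*sqrt(-2) = 2*(I*sqrt(2)) = 2*I*sqrt(2)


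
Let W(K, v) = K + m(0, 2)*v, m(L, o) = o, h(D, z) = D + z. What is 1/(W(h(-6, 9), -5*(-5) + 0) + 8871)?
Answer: 1/8924 ≈ 0.00011206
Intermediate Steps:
W(K, v) = K + 2*v
1/(W(h(-6, 9), -5*(-5) + 0) + 8871) = 1/(((-6 + 9) + 2*(-5*(-5) + 0)) + 8871) = 1/((3 + 2*(25 + 0)) + 8871) = 1/((3 + 2*25) + 8871) = 1/((3 + 50) + 8871) = 1/(53 + 8871) = 1/8924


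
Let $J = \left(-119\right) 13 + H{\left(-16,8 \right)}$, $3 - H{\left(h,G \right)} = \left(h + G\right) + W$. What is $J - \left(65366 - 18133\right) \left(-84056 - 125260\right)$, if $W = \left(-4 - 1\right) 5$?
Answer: $9886621117$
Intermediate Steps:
$W = -25$ ($W = \left(-5\right) 5 = -25$)
$H{\left(h,G \right)} = 28 - G - h$ ($H{\left(h,G \right)} = 3 - \left(\left(h + G\right) - 25\right) = 3 - \left(\left(G + h\right) - 25\right) = 3 - \left(-25 + G + h\right) = 28 - G - h$)
$J = -1511$ ($J = \left(-119\right) 13 - -36 = -1547 + \left(28 - 8 + 16\right) = -1547 + 36 = -1511$)
$J - \left(65366 - 18133\right) \left(-84056 - 125260\right) = -1511 - \left(65366 - 18133\right) \left(-84056 - 125260\right) = -1511 - 47233 \left(-209316\right) = -1511 - -9886622628 = -1511 + 9886622628 = 9886621117$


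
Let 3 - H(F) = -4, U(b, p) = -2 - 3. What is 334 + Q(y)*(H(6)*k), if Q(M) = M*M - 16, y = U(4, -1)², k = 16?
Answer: 68542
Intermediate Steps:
U(b, p) = -5
y = 25 (y = (-5)² = 25)
Q(M) = -16 + M² (Q(M) = M² - 16 = -16 + M²)
H(F) = 7 (H(F) = 3 - 1*(-4) = 3 + 4 = 7)
334 + Q(y)*(H(6)*k) = 334 + (-16 + 25²)*(7*16) = 334 + (-16 + 625)*112 = 334 + 609*112 = 334 + 68208 = 68542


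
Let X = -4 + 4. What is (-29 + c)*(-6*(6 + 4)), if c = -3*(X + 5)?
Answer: 2640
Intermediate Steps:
X = 0
c = -15 (c = -3*(0 + 5) = -3*5 = -15)
(-29 + c)*(-6*(6 + 4)) = (-29 - 15)*(-6*(6 + 4)) = -(-264)*10 = -44*(-60) = 2640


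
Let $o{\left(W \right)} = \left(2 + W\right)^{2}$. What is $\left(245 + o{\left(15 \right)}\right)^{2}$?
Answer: $285156$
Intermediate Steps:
$\left(245 + o{\left(15 \right)}\right)^{2} = \left(245 + \left(2 + 15\right)^{2}\right)^{2} = \left(245 + 17^{2}\right)^{2} = \left(245 + 289\right)^{2} = 534^{2} = 285156$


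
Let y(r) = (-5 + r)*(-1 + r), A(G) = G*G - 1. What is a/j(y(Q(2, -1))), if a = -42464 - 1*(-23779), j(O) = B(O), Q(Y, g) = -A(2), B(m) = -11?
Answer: 18685/11 ≈ 1698.6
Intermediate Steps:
A(G) = -1 + G² (A(G) = G² - 1 = -1 + G²)
Q(Y, g) = -3 (Q(Y, g) = -(-1 + 2²) = -(-1 + 4) = -1*3 = -3)
y(r) = (-1 + r)*(-5 + r)
j(O) = -11
a = -18685 (a = -42464 + 23779 = -18685)
a/j(y(Q(2, -1))) = -18685/(-11) = -18685*(-1/11) = 18685/11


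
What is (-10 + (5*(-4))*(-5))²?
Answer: 8100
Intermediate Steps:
(-10 + (5*(-4))*(-5))² = (-10 - 20*(-5))² = (-10 + 100)² = 90² = 8100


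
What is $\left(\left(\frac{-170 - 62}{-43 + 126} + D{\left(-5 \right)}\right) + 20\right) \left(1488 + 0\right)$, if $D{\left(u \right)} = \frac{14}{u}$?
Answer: $\frac{8895264}{415} \approx 21434.0$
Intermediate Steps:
$\left(\left(\frac{-170 - 62}{-43 + 126} + D{\left(-5 \right)}\right) + 20\right) \left(1488 + 0\right) = \left(\left(\frac{-170 - 62}{-43 + 126} + \frac{14}{-5}\right) + 20\right) \left(1488 + 0\right) = \left(\left(- \frac{232}{83} + 14 \left(- \frac{1}{5}\right)\right) + 20\right) 1488 = \left(\left(\left(-232\right) \frac{1}{83} - \frac{14}{5}\right) + 20\right) 1488 = \left(\left(- \frac{232}{83} - \frac{14}{5}\right) + 20\right) 1488 = \left(- \frac{2322}{415} + 20\right) 1488 = \frac{5978}{415} \cdot 1488 = \frac{8895264}{415}$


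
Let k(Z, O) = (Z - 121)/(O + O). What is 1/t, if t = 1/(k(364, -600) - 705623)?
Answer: -282249281/400 ≈ -7.0562e+5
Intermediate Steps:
k(Z, O) = (-121 + Z)/(2*O) (k(Z, O) = (-121 + Z)/((2*O)) = (-121 + Z)*(1/(2*O)) = (-121 + Z)/(2*O))
t = -400/282249281 (t = 1/((½)*(-121 + 364)/(-600) - 705623) = 1/((½)*(-1/600)*243 - 705623) = 1/(-81/400 - 705623) = 1/(-282249281/400) = -400/282249281 ≈ -1.4172e-6)
1/t = 1/(-400/282249281) = -282249281/400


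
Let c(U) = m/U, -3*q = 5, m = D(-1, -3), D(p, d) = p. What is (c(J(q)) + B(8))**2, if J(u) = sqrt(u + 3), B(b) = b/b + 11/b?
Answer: 409/64 - 19*sqrt(3)/8 ≈ 2.2770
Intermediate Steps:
m = -1
B(b) = 1 + 11/b
q = -5/3 (q = -1/3*5 = -5/3 ≈ -1.6667)
J(u) = sqrt(3 + u)
c(U) = -1/U
(c(J(q)) + B(8))**2 = (-1/(sqrt(3 - 5/3)) + (11 + 8)/8)**2 = (-1/(sqrt(4/3)) + (1/8)*19)**2 = (-1/(2*sqrt(3)/3) + 19/8)**2 = (-sqrt(3)/2 + 19/8)**2 = (19/8 - sqrt(3)/2)**2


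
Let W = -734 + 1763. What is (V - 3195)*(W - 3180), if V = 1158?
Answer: 4381587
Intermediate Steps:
W = 1029
(V - 3195)*(W - 3180) = (1158 - 3195)*(1029 - 3180) = -2037*(-2151) = 4381587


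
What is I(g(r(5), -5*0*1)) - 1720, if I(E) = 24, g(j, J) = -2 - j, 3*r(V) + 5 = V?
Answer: -1696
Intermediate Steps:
r(V) = -5/3 + V/3
I(g(r(5), -5*0*1)) - 1720 = 24 - 1720 = -1696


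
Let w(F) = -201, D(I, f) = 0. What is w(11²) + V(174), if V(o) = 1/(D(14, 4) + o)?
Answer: -34973/174 ≈ -200.99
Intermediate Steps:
V(o) = 1/o (V(o) = 1/(0 + o) = 1/o)
w(11²) + V(174) = -201 + 1/174 = -34973/174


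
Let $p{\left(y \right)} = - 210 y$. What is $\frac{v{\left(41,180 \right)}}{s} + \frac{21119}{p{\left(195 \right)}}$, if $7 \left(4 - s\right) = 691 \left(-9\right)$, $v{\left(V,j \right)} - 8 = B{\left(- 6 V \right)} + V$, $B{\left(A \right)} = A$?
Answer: $- \frac{26914349}{36544950} \approx -0.73647$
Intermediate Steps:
$v{\left(V,j \right)} = 8 - 5 V$ ($v{\left(V,j \right)} = 8 + \left(- 6 V + V\right) = 8 - 5 V$)
$s = \frac{6247}{7}$ ($s = 4 - \frac{691 \left(-9\right)}{7} = 4 - - \frac{6219}{7} = 4 + \frac{6219}{7} = \frac{6247}{7} \approx 892.43$)
$\frac{v{\left(41,180 \right)}}{s} + \frac{21119}{p{\left(195 \right)}} = \frac{8 - 205}{\frac{6247}{7}} + \frac{21119}{\left(-210\right) 195} = \left(8 - 205\right) \frac{7}{6247} + \frac{21119}{-40950} = \left(-197\right) \frac{7}{6247} + 21119 \left(- \frac{1}{40950}\right) = - \frac{1379}{6247} - \frac{3017}{5850} = - \frac{26914349}{36544950}$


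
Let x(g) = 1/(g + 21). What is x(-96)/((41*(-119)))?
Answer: 1/365925 ≈ 2.7328e-6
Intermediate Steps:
x(g) = 1/(21 + g)
x(-96)/((41*(-119))) = 1/((21 - 96)*((41*(-119)))) = 1/(-75*(-4879)) = -1/75*(-1/4879) = 1/365925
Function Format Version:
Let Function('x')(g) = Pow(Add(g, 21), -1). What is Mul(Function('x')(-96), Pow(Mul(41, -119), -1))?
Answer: Rational(1, 365925) ≈ 2.7328e-6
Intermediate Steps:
Function('x')(g) = Pow(Add(21, g), -1)
Mul(Function('x')(-96), Pow(Mul(41, -119), -1)) = Mul(Pow(Add(21, -96), -1), Pow(Mul(41, -119), -1)) = Mul(Pow(-75, -1), Pow(-4879, -1)) = Mul(Rational(-1, 75), Rational(-1, 4879)) = Rational(1, 365925)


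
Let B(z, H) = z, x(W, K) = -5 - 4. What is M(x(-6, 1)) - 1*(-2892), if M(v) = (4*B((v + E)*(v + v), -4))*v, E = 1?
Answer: -2292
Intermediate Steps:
x(W, K) = -9
M(v) = 8*v²*(1 + v) (M(v) = (4*((v + 1)*(v + v)))*v = (4*((1 + v)*(2*v)))*v = (4*(2*v*(1 + v)))*v = (8*v*(1 + v))*v = 8*v²*(1 + v))
M(x(-6, 1)) - 1*(-2892) = 8*(-9)²*(1 - 9) - 1*(-2892) = 8*81*(-8) + 2892 = -5184 + 2892 = -2292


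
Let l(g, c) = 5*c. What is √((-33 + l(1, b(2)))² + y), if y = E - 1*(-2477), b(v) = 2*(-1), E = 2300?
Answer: √6626 ≈ 81.400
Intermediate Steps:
b(v) = -2
y = 4777 (y = 2300 - 1*(-2477) = 2300 + 2477 = 4777)
√((-33 + l(1, b(2)))² + y) = √((-33 + 5*(-2))² + 4777) = √((-33 - 10)² + 4777) = √((-43)² + 4777) = √(1849 + 4777) = √6626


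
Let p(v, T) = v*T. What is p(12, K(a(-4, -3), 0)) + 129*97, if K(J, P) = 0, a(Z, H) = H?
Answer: 12513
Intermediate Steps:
p(v, T) = T*v
p(12, K(a(-4, -3), 0)) + 129*97 = 0*12 + 129*97 = 0 + 12513 = 12513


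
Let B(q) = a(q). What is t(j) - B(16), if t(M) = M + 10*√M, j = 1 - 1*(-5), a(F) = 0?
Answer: 6 + 10*√6 ≈ 30.495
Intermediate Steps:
B(q) = 0
j = 6 (j = 1 + 5 = 6)
t(j) - B(16) = (6 + 10*√6) - 1*0 = (6 + 10*√6) + 0 = 6 + 10*√6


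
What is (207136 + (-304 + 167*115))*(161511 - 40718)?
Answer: 27303687341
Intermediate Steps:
(207136 + (-304 + 167*115))*(161511 - 40718) = (207136 + (-304 + 19205))*120793 = (207136 + 18901)*120793 = 226037*120793 = 27303687341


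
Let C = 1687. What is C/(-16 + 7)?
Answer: -1687/9 ≈ -187.44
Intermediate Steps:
C/(-16 + 7) = 1687/(-16 + 7) = 1687/(-9) = -⅑*1687 = -1687/9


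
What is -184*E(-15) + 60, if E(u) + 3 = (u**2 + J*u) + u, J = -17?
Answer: -84948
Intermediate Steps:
E(u) = -3 + u**2 - 16*u (E(u) = -3 + ((u**2 - 17*u) + u) = -3 + (u**2 - 16*u) = -3 + u**2 - 16*u)
-184*E(-15) + 60 = -184*(-3 + (-15)**2 - 16*(-15)) + 60 = -184*(-3 + 225 + 240) + 60 = -184*462 + 60 = -85008 + 60 = -84948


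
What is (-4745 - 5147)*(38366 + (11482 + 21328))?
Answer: -704072992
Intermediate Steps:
(-4745 - 5147)*(38366 + (11482 + 21328)) = -9892*(38366 + 32810) = -9892*71176 = -704072992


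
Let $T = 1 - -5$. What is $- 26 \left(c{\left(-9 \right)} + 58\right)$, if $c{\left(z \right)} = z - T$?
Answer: $-1118$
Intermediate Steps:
$T = 6$ ($T = 1 + 5 = 6$)
$c{\left(z \right)} = -6 + z$ ($c{\left(z \right)} = z - 6 = -6 + z$)
$- 26 \left(c{\left(-9 \right)} + 58\right) = - 26 \left(\left(-6 - 9\right) + 58\right) = - 26 \left(-15 + 58\right) = \left(-26\right) 43 = -1118$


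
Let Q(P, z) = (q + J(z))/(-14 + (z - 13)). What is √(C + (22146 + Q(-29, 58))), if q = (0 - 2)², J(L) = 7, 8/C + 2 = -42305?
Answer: √38093431751776887/1311517 ≈ 148.82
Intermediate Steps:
C = -8/42307 (C = 8/(-2 - 42305) = 8/(-42307) = 8*(-1/42307) = -8/42307 ≈ -0.00018909)
q = 4 (q = (-2)² = 4)
Q(P, z) = 11/(-27 + z) (Q(P, z) = (4 + 7)/(-14 + (z - 13)) = 11/(-14 + (-13 + z)) = 11/(-27 + z))
√(C + (22146 + Q(-29, 58))) = √(-8/42307 + (22146 + 11/(-27 + 58))) = √(-8/42307 + (22146 + 11/31)) = √(-8/42307 + 686537/31) = √(29045320611/1311517) = √38093431751776887/1311517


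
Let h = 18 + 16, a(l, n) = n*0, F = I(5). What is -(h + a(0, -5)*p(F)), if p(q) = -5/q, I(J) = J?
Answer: -34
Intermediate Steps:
F = 5
a(l, n) = 0
h = 34
-(h + a(0, -5)*p(F)) = -(34 + 0*(-5/5)) = -(34 + 0*(-5*⅕)) = -(34 + 0*(-1)) = -(34 + 0) = -1*34 = -34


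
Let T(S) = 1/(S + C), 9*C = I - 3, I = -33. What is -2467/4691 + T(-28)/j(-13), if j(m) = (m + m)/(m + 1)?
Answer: -527209/975728 ≈ -0.54032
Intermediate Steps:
j(m) = 2*m/(1 + m) (j(m) = (2*m)/(1 + m) = 2*m/(1 + m))
C = -4 (C = (-33 - 3)/9 = (1/9)*(-36) = -4)
T(S) = 1/(-4 + S) (T(S) = 1/(S - 4) = 1/(-4 + S))
-2467/4691 + T(-28)/j(-13) = -2467/4691 + 1/((-4 - 28)*((2*(-13)/(1 - 13)))) = -2467*1/4691 + 1/((-32)*((2*(-13)/(-12)))) = -2467/4691 - 1/(32*(2*(-13)*(-1/12))) = -2467/4691 - 1/(32*13/6) = -2467/4691 - 1/32*6/13 = -2467/4691 - 3/208 = -527209/975728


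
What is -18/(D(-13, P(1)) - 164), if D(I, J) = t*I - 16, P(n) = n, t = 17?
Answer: 18/401 ≈ 0.044888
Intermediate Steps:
D(I, J) = -16 + 17*I (D(I, J) = 17*I - 16 = -16 + 17*I)
-18/(D(-13, P(1)) - 164) = -18/((-16 + 17*(-13)) - 164) = -18/((-16 - 221) - 164) = -18/(-237 - 164) = -18/(-401) = -1/401*(-18) = 18/401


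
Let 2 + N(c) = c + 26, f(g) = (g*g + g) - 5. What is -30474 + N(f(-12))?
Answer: -30323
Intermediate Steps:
f(g) = -5 + g + g² (f(g) = (g² + g) - 5 = (g + g²) - 5 = -5 + g + g²)
N(c) = 24 + c (N(c) = -2 + (c + 26) = -2 + (26 + c) = 24 + c)
-30474 + N(f(-12)) = -30474 + (24 + (-5 - 12 + (-12)²)) = -30474 + (24 + (-5 - 12 + 144)) = -30474 + (24 + 127) = -30474 + 151 = -30323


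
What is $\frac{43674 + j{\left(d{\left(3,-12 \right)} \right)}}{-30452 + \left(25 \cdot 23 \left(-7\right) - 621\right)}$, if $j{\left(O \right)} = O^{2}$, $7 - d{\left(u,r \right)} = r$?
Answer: $- \frac{44035}{35098} \approx -1.2546$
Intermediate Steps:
$d{\left(u,r \right)} = 7 - r$
$\frac{43674 + j{\left(d{\left(3,-12 \right)} \right)}}{-30452 + \left(25 \cdot 23 \left(-7\right) - 621\right)} = \frac{43674 + \left(7 - -12\right)^{2}}{-30452 + \left(25 \cdot 23 \left(-7\right) - 621\right)} = \frac{43674 + \left(7 + 12\right)^{2}}{-30452 + \left(575 \left(-7\right) - 621\right)} = \frac{43674 + 19^{2}}{-30452 - 4646} = \frac{43674 + 361}{-30452 - 4646} = \frac{44035}{-35098} = 44035 \left(- \frac{1}{35098}\right) = - \frac{44035}{35098}$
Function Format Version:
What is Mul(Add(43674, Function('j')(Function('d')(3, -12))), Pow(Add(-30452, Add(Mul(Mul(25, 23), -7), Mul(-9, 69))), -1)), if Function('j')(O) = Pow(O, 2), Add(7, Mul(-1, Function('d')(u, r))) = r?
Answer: Rational(-44035, 35098) ≈ -1.2546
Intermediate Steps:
Function('d')(u, r) = Add(7, Mul(-1, r))
Mul(Add(43674, Function('j')(Function('d')(3, -12))), Pow(Add(-30452, Add(Mul(Mul(25, 23), -7), Mul(-9, 69))), -1)) = Mul(Add(43674, Pow(Add(7, Mul(-1, -12)), 2)), Pow(Add(-30452, Add(Mul(Mul(25, 23), -7), Mul(-9, 69))), -1)) = Mul(Add(43674, Pow(Add(7, 12), 2)), Pow(Add(-30452, Add(Mul(575, -7), -621)), -1)) = Mul(Add(43674, Pow(19, 2)), Pow(Add(-30452, Add(-4025, -621)), -1)) = Mul(Add(43674, 361), Pow(Add(-30452, -4646), -1)) = Mul(44035, Pow(-35098, -1)) = Mul(44035, Rational(-1, 35098)) = Rational(-44035, 35098)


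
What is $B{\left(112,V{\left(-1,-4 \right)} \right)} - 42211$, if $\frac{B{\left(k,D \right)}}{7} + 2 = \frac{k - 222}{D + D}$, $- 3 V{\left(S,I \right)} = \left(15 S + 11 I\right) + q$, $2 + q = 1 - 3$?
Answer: $- \frac{126730}{3} \approx -42243.0$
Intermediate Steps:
$q = -4$ ($q = -2 + \left(1 - 3\right) = -2 - 2 = -4$)
$V{\left(S,I \right)} = \frac{4}{3} - 5 S - \frac{11 I}{3}$ ($V{\left(S,I \right)} = - \frac{\left(15 S + 11 I\right) - 4}{3} = - \frac{\left(11 I + 15 S\right) - 4}{3} = - \frac{-4 + 11 I + 15 S}{3} = \frac{4}{3} - 5 S - \frac{11 I}{3}$)
$B{\left(k,D \right)} = -14 + \frac{7 \left(-222 + k\right)}{2 D}$ ($B{\left(k,D \right)} = -14 + 7 \frac{k - 222}{D + D} = -14 + 7 \frac{-222 + k}{2 D} = -14 + \frac{7 \left(-222 + k\right)}{2 D}$)
$B{\left(112,V{\left(-1,-4 \right)} \right)} - 42211 = \frac{7 \left(-222 + 112 - 4 \left(\frac{4}{3} - -5 - - \frac{44}{3}\right)\right)}{2 \left(\frac{4}{3} - -5 - - \frac{44}{3}\right)} - 42211 = \frac{7 \left(-222 + 112 - 4 \left(\frac{4}{3} + 5 + \frac{44}{3}\right)\right)}{2 \left(\frac{4}{3} + 5 + \frac{44}{3}\right)} - 42211 = \frac{7 \left(-222 + 112 - 84\right)}{2 \cdot 21} - 42211 = \frac{7}{2} \cdot \frac{1}{21} \left(-222 + 112 - 84\right) - 42211 = \frac{7}{2} \cdot \frac{1}{21} \left(-194\right) - 42211 = - \frac{97}{3} - 42211 = - \frac{126730}{3}$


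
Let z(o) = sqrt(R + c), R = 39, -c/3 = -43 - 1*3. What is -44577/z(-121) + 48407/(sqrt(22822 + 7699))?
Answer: -14859*sqrt(177)/59 + 48407*sqrt(30521)/30521 ≈ -3073.5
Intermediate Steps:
c = 138 (c = -3*(-43 - 1*3) = -3*(-43 - 3) = -3*(-46) = 138)
z(o) = sqrt(177) (z(o) = sqrt(39 + 138) = sqrt(177))
-44577/z(-121) + 48407/(sqrt(22822 + 7699)) = -44577*sqrt(177)/177 + 48407/(sqrt(22822 + 7699)) = -14859*sqrt(177)/59 + 48407/(sqrt(30521)) = -14859*sqrt(177)/59 + 48407*(sqrt(30521)/30521) = -14859*sqrt(177)/59 + 48407*sqrt(30521)/30521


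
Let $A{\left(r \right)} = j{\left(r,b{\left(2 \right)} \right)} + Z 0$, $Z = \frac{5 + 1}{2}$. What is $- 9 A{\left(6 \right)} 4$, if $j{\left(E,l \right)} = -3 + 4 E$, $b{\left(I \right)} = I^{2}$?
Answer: $-756$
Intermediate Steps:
$Z = 3$ ($Z = 6 \cdot \frac{1}{2} = 3$)
$A{\left(r \right)} = -3 + 4 r$ ($A{\left(r \right)} = \left(-3 + 4 r\right) + 3 \cdot 0 = \left(-3 + 4 r\right) + 0 = -3 + 4 r$)
$- 9 A{\left(6 \right)} 4 = - 9 \left(-3 + 4 \cdot 6\right) 4 = - 9 \left(-3 + 24\right) 4 = \left(-9\right) 21 \cdot 4 = \left(-189\right) 4 = -756$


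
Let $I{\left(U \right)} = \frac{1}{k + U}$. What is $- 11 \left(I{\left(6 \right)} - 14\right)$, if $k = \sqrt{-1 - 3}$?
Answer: $\frac{3047}{20} + \frac{11 i}{20} \approx 152.35 + 0.55 i$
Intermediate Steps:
$k = 2 i$ ($k = \sqrt{-4} = 2 i \approx 2.0 i$)
$I{\left(U \right)} = \frac{1}{U + 2 i}$ ($I{\left(U \right)} = \frac{1}{2 i + U} = \frac{1}{U + 2 i}$)
$- 11 \left(I{\left(6 \right)} - 14\right) = - 11 \left(\frac{1}{6 + 2 i} - 14\right) = - 11 \left(\frac{6 - 2 i}{40} - 14\right) = - 11 \left(-14 + \frac{6 - 2 i}{40}\right) = 154 - \frac{11 \left(6 - 2 i\right)}{40}$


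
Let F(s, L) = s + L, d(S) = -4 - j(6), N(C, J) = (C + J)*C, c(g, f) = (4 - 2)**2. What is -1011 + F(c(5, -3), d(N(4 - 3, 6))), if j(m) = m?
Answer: -1017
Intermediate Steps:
c(g, f) = 4 (c(g, f) = 2**2 = 4)
N(C, J) = C*(C + J)
d(S) = -10 (d(S) = -4 - 1*6 = -4 - 6 = -10)
F(s, L) = L + s
-1011 + F(c(5, -3), d(N(4 - 3, 6))) = -1011 + (-10 + 4) = -1011 - 6 = -1017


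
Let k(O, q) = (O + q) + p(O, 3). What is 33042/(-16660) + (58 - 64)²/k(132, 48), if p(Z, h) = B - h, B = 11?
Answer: -701517/391510 ≈ -1.7918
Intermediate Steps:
p(Z, h) = 11 - h
k(O, q) = 8 + O + q (k(O, q) = (O + q) + (11 - 1*3) = (O + q) + (11 - 3) = (O + q) + 8 = 8 + O + q)
33042/(-16660) + (58 - 64)²/k(132, 48) = 33042/(-16660) + (58 - 64)²/(8 + 132 + 48) = 33042*(-1/16660) + (-6)²/188 = -16521/8330 + 36*(1/188) = -16521/8330 + 9/47 = -701517/391510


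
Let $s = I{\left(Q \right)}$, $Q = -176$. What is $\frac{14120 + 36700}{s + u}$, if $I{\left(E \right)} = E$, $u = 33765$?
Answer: $\frac{50820}{33589} \approx 1.513$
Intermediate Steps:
$s = -176$
$\frac{14120 + 36700}{s + u} = \frac{14120 + 36700}{-176 + 33765} = \frac{50820}{33589}$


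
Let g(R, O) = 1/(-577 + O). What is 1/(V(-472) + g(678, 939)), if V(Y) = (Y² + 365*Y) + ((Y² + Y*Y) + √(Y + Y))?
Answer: 65007259530/32248281552849761 - 524176*I*√59/32248281552849761 ≈ 2.0158e-6 - 1.2485e-10*I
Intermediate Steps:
V(Y) = 3*Y² + 365*Y + √2*√Y (V(Y) = (Y² + 365*Y) + ((Y² + Y²) + √(2*Y)) = (Y² + 365*Y) + (2*Y² + √2*√Y) = 3*Y² + 365*Y + √2*√Y)
1/(V(-472) + g(678, 939)) = 1/((3*(-472)² + 365*(-472) + √2*√(-472)) + 1/(-577 + 939)) = 1/((3*222784 - 172280 + √2*(2*I*√118)) + 1/362) = 1/((668352 - 172280 + 4*I*√59) + 1/362) = 1/((496072 + 4*I*√59) + 1/362) = 1/(179578065/362 + 4*I*√59)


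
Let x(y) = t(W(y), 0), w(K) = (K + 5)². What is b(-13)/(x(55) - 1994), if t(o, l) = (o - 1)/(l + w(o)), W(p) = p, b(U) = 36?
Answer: -7200/398797 ≈ -0.018054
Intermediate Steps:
w(K) = (5 + K)²
t(o, l) = (-1 + o)/(l + (5 + o)²) (t(o, l) = (o - 1)/(l + (5 + o)²) = (-1 + o)/(l + (5 + o)²))
x(y) = (-1 + y)/(5 + y)² (x(y) = (-1 + y)/(0 + (5 + y)²) = (-1 + y)/((5 + y)²) = (-1 + y)/(5 + y)²)
b(-13)/(x(55) - 1994) = 36/((-1 + 55)/(5 + 55)² - 1994) = 36/(54/60² - 1994) = 36/((1/3600)*54 - 1994) = 36/(3/200 - 1994) = 36/(-398797/200) = 36*(-200/398797) = -7200/398797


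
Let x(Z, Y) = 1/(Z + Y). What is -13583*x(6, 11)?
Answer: -799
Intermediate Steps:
x(Z, Y) = 1/(Y + Z)
-13583*x(6, 11) = -13583/(11 + 6) = -13583/17 = -13583*1/17 = -799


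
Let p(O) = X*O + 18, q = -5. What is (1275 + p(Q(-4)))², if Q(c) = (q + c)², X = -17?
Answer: 7056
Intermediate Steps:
Q(c) = (-5 + c)²
p(O) = 18 - 17*O (p(O) = -17*O + 18 = 18 - 17*O)
(1275 + p(Q(-4)))² = (1275 + (18 - 17*(-5 - 4)²))² = (1275 + (18 - 17*(-9)²))² = (1275 + (18 - 17*81))² = (1275 + (18 - 1377))² = (1275 - 1359)² = (-84)² = 7056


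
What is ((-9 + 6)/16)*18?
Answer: -27/8 ≈ -3.3750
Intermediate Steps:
((-9 + 6)/16)*18 = ((1/16)*(-3))*18 = -3/16*18 = -27/8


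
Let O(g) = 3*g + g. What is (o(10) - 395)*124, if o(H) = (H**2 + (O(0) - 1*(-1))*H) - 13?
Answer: -36952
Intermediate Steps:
O(g) = 4*g
o(H) = -13 + H + H**2 (o(H) = (H**2 + (4*0 - 1*(-1))*H) - 13 = (H**2 + (0 + 1)*H) - 13 = (H**2 + 1*H) - 13 = (H**2 + H) - 13 = (H + H**2) - 13 = -13 + H + H**2)
(o(10) - 395)*124 = ((-13 + 10 + 10**2) - 395)*124 = ((-13 + 10 + 100) - 395)*124 = (97 - 395)*124 = -298*124 = -36952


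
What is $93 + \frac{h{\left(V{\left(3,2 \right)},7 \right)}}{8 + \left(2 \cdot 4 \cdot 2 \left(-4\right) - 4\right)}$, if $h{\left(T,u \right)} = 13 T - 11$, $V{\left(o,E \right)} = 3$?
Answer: $\frac{1388}{15} \approx 92.533$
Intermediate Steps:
$h{\left(T,u \right)} = -11 + 13 T$
$93 + \frac{h{\left(V{\left(3,2 \right)},7 \right)}}{8 + \left(2 \cdot 4 \cdot 2 \left(-4\right) - 4\right)} = 93 + \frac{-11 + 13 \cdot 3}{8 + \left(2 \cdot 4 \cdot 2 \left(-4\right) - 4\right)} = 93 + \frac{-11 + 39}{8 + \left(2 \cdot 8 \left(-4\right) - 4\right)} = 93 + \frac{1}{8 + \left(2 \left(-32\right) - 4\right)} 28 = 93 + \frac{1}{8 - 68} \cdot 28 = 93 + \frac{1}{-60} \cdot 28 = 93 - \frac{7}{15} = \frac{1388}{15}$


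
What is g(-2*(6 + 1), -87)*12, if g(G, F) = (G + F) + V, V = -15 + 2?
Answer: -1368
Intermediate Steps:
V = -13
g(G, F) = -13 + F + G (g(G, F) = (G + F) - 13 = (F + G) - 13 = -13 + F + G)
g(-2*(6 + 1), -87)*12 = (-13 - 87 - 2*(6 + 1))*12 = (-13 - 87 - 2*7)*12 = (-13 - 87 - 14)*12 = -114*12 = -1368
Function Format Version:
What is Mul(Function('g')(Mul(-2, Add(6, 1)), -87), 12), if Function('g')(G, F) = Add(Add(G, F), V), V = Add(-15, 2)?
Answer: -1368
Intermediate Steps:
V = -13
Function('g')(G, F) = Add(-13, F, G) (Function('g')(G, F) = Add(Add(G, F), -13) = Add(Add(F, G), -13) = Add(-13, F, G))
Mul(Function('g')(Mul(-2, Add(6, 1)), -87), 12) = Mul(Add(-13, -87, Mul(-2, Add(6, 1))), 12) = Mul(Add(-13, -87, Mul(-2, 7)), 12) = Mul(Add(-13, -87, -14), 12) = Mul(-114, 12) = -1368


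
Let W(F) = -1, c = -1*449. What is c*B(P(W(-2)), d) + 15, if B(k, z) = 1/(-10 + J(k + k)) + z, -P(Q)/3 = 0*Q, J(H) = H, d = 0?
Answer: 599/10 ≈ 59.900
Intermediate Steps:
c = -449
P(Q) = 0 (P(Q) = -0*Q = -3*0 = 0)
B(k, z) = z + 1/(-10 + 2*k) (B(k, z) = 1/(-10 + (k + k)) + z = 1/(-10 + 2*k) + z = z + 1/(-10 + 2*k))
c*B(P(W(-2)), d) + 15 = -449*(½ - 5*0 + 0*0)/(-5 + 0) + 15 = -449*(½ + 0 + 0)/(-5) + 15 = -(-449)/(5*2) + 15 = -449*(-⅒) + 15 = 449/10 + 15 = 599/10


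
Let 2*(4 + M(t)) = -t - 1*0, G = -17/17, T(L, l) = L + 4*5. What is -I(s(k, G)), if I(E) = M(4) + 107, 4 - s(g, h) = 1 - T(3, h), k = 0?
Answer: -101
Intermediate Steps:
T(L, l) = 20 + L (T(L, l) = L + 20 = 20 + L)
G = -1 (G = -17*1/17 = -1)
s(g, h) = 26 (s(g, h) = 4 - (1 - (20 + 3)) = 4 - (1 - 1*23) = 4 - (1 - 23) = 4 - 1*(-22) = 4 + 22 = 26)
M(t) = -4 - t/2 (M(t) = -4 + (-t - 1*0)/2 = -4 + (-t + 0)/2 = -4 + (-t)/2 = -4 - t/2)
I(E) = 101 (I(E) = (-4 - ½*4) + 107 = (-4 - 2) + 107 = -6 + 107 = 101)
-I(s(k, G)) = -1*101 = -101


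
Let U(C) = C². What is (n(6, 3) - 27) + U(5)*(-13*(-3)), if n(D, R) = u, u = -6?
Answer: 942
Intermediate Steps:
n(D, R) = -6
(n(6, 3) - 27) + U(5)*(-13*(-3)) = (-6 - 27) + 5²*(-13*(-3)) = -33 + 25*39 = -33 + 975 = 942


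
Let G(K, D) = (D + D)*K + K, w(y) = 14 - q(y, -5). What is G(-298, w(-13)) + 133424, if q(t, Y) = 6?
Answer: 128358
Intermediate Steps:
w(y) = 8 (w(y) = 14 - 1*6 = 14 - 6 = 8)
G(K, D) = K + 2*D*K (G(K, D) = (2*D)*K + K = 2*D*K + K = K + 2*D*K)
G(-298, w(-13)) + 133424 = -298*(1 + 2*8) + 133424 = -298*(1 + 16) + 133424 = -298*17 + 133424 = -5066 + 133424 = 128358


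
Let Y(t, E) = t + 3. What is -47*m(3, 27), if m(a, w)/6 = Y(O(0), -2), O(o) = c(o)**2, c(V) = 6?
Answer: -10998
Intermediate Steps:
O(o) = 36 (O(o) = 6**2 = 36)
Y(t, E) = 3 + t
m(a, w) = 234 (m(a, w) = 6*(3 + 36) = 6*39 = 234)
-47*m(3, 27) = -47*234 = -10998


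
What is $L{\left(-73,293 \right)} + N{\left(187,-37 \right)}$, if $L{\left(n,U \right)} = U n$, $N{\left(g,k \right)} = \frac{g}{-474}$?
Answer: $- \frac{10138573}{474} \approx -21389.0$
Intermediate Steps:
$N{\left(g,k \right)} = - \frac{g}{474}$ ($N{\left(g,k \right)} = g \left(- \frac{1}{474}\right) = - \frac{g}{474}$)
$L{\left(-73,293 \right)} + N{\left(187,-37 \right)} = 293 \left(-73\right) - \frac{187}{474} = -21389 - \frac{187}{474} = - \frac{10138573}{474}$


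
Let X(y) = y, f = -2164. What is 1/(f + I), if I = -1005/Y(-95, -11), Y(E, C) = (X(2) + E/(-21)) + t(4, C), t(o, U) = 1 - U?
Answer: -389/862901 ≈ -0.00045080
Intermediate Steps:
Y(E, C) = 3 - C - E/21 (Y(E, C) = (2 + E/(-21)) + (1 - C) = (2 + E*(-1/21)) + (1 - C) = (2 - E/21) + (1 - C) = 3 - C - E/21)
I = -21105/389 (I = -1005/(3 - 1*(-11) - 1/21*(-95)) = -1005/(3 + 11 + 95/21) = -1005/389/21 = -1005*21/389 = -21105/389 ≈ -54.255)
1/(f + I) = 1/(-2164 - 21105/389) = 1/(-862901/389) = -389/862901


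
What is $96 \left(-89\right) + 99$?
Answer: $-8445$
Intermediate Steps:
$96 \left(-89\right) + 99 = -8544 + 99 = -8445$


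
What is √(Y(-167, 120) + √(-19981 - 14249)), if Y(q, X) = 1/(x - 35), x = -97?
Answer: √(-33 + 4356*I*√34230)/66 ≈ 9.6178 + 9.6182*I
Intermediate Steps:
Y(q, X) = -1/132 (Y(q, X) = 1/(-97 - 35) = 1/(-132) = -1/132)
√(Y(-167, 120) + √(-19981 - 14249)) = √(-1/132 + √(-19981 - 14249)) = √(-1/132 + √(-34230)) = √(-1/132 + I*√34230)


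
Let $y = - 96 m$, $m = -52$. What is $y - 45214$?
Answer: $-40222$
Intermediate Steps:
$y = 4992$ ($y = \left(-96\right) \left(-52\right) = 4992$)
$y - 45214 = 4992 - 45214 = -40222$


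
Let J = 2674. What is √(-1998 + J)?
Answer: 26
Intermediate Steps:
√(-1998 + J) = √(-1998 + 2674) = √676 = 26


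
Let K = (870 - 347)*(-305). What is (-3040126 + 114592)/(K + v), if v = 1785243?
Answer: -1462767/812864 ≈ -1.7995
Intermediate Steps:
K = -159515 (K = 523*(-305) = -159515)
(-3040126 + 114592)/(K + v) = (-3040126 + 114592)/(-159515 + 1785243) = -2925534/1625728 = -2925534*1/1625728 = -1462767/812864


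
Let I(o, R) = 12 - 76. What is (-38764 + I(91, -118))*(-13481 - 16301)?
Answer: 1156375496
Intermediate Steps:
I(o, R) = -64
(-38764 + I(91, -118))*(-13481 - 16301) = (-38764 - 64)*(-13481 - 16301) = -38828*(-29782) = 1156375496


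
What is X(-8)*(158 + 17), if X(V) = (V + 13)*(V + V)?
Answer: -14000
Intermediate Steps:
X(V) = 2*V*(13 + V) (X(V) = (13 + V)*(2*V) = 2*V*(13 + V))
X(-8)*(158 + 17) = (2*(-8)*(13 - 8))*(158 + 17) = (2*(-8)*5)*175 = -80*175 = -14000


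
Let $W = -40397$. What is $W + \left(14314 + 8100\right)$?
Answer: $-17983$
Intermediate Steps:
$W + \left(14314 + 8100\right) = -40397 + \left(14314 + 8100\right) = -40397 + 22414 = -17983$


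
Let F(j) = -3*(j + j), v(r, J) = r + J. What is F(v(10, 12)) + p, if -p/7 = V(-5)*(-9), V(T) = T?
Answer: -447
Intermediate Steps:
v(r, J) = J + r
F(j) = -6*j
p = -315 (p = -(-35)*(-9) = -7*45 = -315)
F(v(10, 12)) + p = -6*(12 + 10) - 315 = -6*22 - 315 = -132 - 315 = -447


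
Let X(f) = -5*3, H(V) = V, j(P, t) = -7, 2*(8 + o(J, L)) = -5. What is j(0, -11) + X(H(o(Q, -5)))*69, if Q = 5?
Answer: -1042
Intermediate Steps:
o(J, L) = -21/2 (o(J, L) = -8 + (½)*(-5) = -8 - 5/2 = -21/2)
X(f) = -15
j(0, -11) + X(H(o(Q, -5)))*69 = -7 - 15*69 = -7 - 1035 = -1042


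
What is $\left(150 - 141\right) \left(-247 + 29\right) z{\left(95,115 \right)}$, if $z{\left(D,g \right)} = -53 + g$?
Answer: $-121644$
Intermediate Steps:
$\left(150 - 141\right) \left(-247 + 29\right) z{\left(95,115 \right)} = \left(150 - 141\right) \left(-247 + 29\right) \left(-53 + 115\right) = 9 \left(-218\right) 62 = \left(-1962\right) 62 = -121644$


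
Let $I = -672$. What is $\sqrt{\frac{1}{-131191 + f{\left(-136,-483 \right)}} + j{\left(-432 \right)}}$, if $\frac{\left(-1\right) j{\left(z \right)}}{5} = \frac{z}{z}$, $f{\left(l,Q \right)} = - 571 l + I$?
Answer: $\frac{2 i \sqrt{408112457}}{18069} \approx 2.2361 i$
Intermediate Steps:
$f{\left(l,Q \right)} = -672 - 571 l$ ($f{\left(l,Q \right)} = - 571 l - 672 = -672 - 571 l$)
$j{\left(z \right)} = -5$ ($j{\left(z \right)} = - 5 \frac{z}{z} = \left(-5\right) 1 = -5$)
$\sqrt{\frac{1}{-131191 + f{\left(-136,-483 \right)}} + j{\left(-432 \right)}} = \sqrt{\frac{1}{-131191 - -76984} - 5} = \sqrt{\frac{1}{-131191 + \left(-672 + 77656\right)} - 5} = \sqrt{\frac{1}{-131191 + 76984} - 5} = \sqrt{\frac{1}{-54207} - 5} = \sqrt{- \frac{1}{54207} - 5} = \sqrt{- \frac{271036}{54207}} = \frac{2 i \sqrt{408112457}}{18069}$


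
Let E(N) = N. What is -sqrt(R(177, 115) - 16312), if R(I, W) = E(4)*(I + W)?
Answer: -2*I*sqrt(3786) ≈ -123.06*I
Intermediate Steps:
R(I, W) = 4*I + 4*W (R(I, W) = 4*(I + W) = 4*I + 4*W)
-sqrt(R(177, 115) - 16312) = -sqrt((4*177 + 4*115) - 16312) = -sqrt((708 + 460) - 16312) = -sqrt(1168 - 16312) = -sqrt(-15144) = -2*I*sqrt(3786)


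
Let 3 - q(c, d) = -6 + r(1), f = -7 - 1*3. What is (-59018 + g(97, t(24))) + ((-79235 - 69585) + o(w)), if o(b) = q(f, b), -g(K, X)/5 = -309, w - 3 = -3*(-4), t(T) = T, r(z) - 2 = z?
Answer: -206287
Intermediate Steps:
f = -10 (f = -7 - 3 = -10)
r(z) = 2 + z
q(c, d) = 6 (q(c, d) = 3 - (-6 + (2 + 1)) = 3 - (-6 + 3) = 3 - 1*(-3) = 3 + 3 = 6)
w = 15 (w = 3 - 3*(-4) = 3 + 12 = 15)
g(K, X) = 1545 (g(K, X) = -5*(-309) = 1545)
o(b) = 6
(-59018 + g(97, t(24))) + ((-79235 - 69585) + o(w)) = (-59018 + 1545) + ((-79235 - 69585) + 6) = -57473 + (-148820 + 6) = -57473 - 148814 = -206287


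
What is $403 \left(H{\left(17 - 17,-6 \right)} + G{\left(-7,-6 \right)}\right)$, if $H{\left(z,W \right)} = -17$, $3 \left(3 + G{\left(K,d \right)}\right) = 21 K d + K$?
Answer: $\frac{328445}{3} \approx 1.0948 \cdot 10^{5}$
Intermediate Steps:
$G{\left(K,d \right)} = -3 + \frac{K}{3} + 7 K d$ ($G{\left(K,d \right)} = -3 + \frac{21 K d + K}{3} = -3 + \frac{K + 21 K d}{3} = -3 + \left(\frac{K}{3} + 7 K d\right) = -3 + \frac{K}{3} + 7 K d$)
$403 \left(H{\left(17 - 17,-6 \right)} + G{\left(-7,-6 \right)}\right) = 403 \left(-17 + \left(-3 + \frac{1}{3} \left(-7\right) + 7 \left(-7\right) \left(-6\right)\right)\right) = 403 \left(-17 - - \frac{866}{3}\right) = 403 \left(-17 + \frac{866}{3}\right) = 403 \cdot \frac{815}{3} = \frac{328445}{3}$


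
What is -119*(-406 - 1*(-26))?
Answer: 45220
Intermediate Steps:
-119*(-406 - 1*(-26)) = -119*(-406 + 26) = -119*(-380) = 45220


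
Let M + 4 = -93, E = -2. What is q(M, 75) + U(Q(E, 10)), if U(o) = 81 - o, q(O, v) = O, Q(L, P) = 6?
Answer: -22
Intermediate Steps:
M = -97 (M = -4 - 93 = -97)
q(M, 75) + U(Q(E, 10)) = -97 + (81 - 1*6) = -97 + (81 - 6) = -97 + 75 = -22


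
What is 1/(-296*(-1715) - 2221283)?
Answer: -1/1713643 ≈ -5.8355e-7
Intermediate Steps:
1/(-296*(-1715) - 2221283) = 1/(507640 - 2221283) = 1/(-1713643) = -1/1713643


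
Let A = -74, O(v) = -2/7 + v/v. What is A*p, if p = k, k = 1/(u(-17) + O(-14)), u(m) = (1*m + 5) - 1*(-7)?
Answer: 259/15 ≈ 17.267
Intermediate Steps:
O(v) = 5/7 (O(v) = -2*1/7 + 1 = -2/7 + 1 = 5/7)
u(m) = 12 + m (u(m) = (m + 5) + 7 = (5 + m) + 7 = 12 + m)
k = -7/30 (k = 1/((12 - 17) + 5/7) = 1/(-5 + 5/7) = 1/(-30/7) = -7/30 ≈ -0.23333)
p = -7/30 ≈ -0.23333
A*p = -74*(-7/30) = 259/15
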